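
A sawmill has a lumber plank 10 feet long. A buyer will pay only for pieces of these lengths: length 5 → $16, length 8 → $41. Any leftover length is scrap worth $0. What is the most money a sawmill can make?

Let f[k] be the best obtainable value from length k. For each k, try every first piece i and keep the best of price[i] + f[k−i].
f[1] = 0
f[2] = 0
f[3] = 0
f[4] = 0
f[5] = 16
f[6] = 16
f[7] = 16
f[8] = 41
f[9] = 41
f[10] = 41
One optimal cutting: pieces 8 with 2 feet of scrap → $41.

41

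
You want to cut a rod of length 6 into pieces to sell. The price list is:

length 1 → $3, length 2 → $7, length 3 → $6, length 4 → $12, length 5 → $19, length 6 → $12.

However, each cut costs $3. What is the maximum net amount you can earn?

Consider every possible first cut. v[k] is the best of p[i]+v[k−i] over all sellable i≤k, charging 3 whenever i<k.
v[1] = 3
v[2] = max(3+3-3, 7+0) = 7
v[3] = max(3+7-3, 7+3-3, 6+0) = 7
v[4] = max(3+7-3, 7+7-3, 6+3-3, 12+0) = 12
v[5] = max(3+12-3, 7+7-3, 6+7-3, 12+3-3, 19+0) = 19
v[6] = max(3+19-3, 7+12-3, 6+7-3, 12+7-3, 19+3-3, 12+0) = 19
One optimal plan: pieces 5 + 1 (1 cut) → $22 − $3 = $19.

19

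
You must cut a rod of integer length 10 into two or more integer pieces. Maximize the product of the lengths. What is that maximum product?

Define g[k] = max over 1≤i<k of i · max(k−i, g[k−i]); the inner max lets the remainder stay uncut if that's better.
g[2] = 1·max(1,0) = 1·1 = 1
g[3] = 1·max(2,1) = 1·2 = 2
g[4] = 2·max(2,1) = 2·2 = 4
g[5] = 2·max(3,2) = 2·3 = 6
g[6] = 3·max(3,2) = 3·3 = 9
g[7] = 2·max(5,6) = 2·6 = 12
g[8] = 2·max(6,9) = 2·9 = 18
g[9] = 3·max(6,9) = 3·9 = 27
g[10] = 2·max(8,18) = 2·18 = 36
One optimal split: 3 + 3 + 2 + 2; product 3·3·2·2 = 36.

36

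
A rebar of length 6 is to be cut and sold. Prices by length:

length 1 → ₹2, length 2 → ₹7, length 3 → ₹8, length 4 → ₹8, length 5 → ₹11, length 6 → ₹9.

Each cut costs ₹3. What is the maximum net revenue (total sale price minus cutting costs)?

Build v[k] bottom-up: v[k] = max over allowed piece i of (p[i] + v[k−i]) − 3 per cut.
v[1] = 2
v[2] = max(2+2-3, 7+0) = 7
v[3] = max(2+7-3, 7+2-3, 8+0) = 8
v[4] = max(2+8-3, 7+7-3, 8+2-3, 8+0) = 11
v[5] = max(2+11-3, 7+8-3, 8+7-3, 8+2-3, 11+0) = 12
v[6] = max(2+12-3, 7+11-3, 8+8-3, 8+7-3, 11+2-3, 9+0) = 15
One optimal plan: pieces 2 + 2 + 2 (2 cuts) → ₹21 − ₹6 = ₹15.

15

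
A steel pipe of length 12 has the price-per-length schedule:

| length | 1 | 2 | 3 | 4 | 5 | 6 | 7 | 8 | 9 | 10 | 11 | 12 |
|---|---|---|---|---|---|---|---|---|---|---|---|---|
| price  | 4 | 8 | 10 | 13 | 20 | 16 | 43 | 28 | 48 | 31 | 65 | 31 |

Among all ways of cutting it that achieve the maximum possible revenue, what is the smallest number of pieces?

2

Let r[k] be the best obtainable value from length k. For each k, try every first piece i and keep the best of price[i] + r[k−i].
r[1] = 4
r[2] = max(4+4, 8+0) = 8
r[3] = max(4+8, 8+4, 10+0) = 12
r[4] = max(4+12, 8+8, 10+4, 13+0) = 16
r[5] = max(4+16, 8+12, 10+8, 13+4, 20+0) = 20
r[6] = max(4+20, 8+16, 10+12, 13+8, 20+4, 16+0) = 24
r[7] = max(4+24, 8+20, 10+16, …, 16+4, 43+0) = 43
r[8] = max(4+43, 8+24, 10+20, …, 43+4, 28+0) = 47
r[9] = max(4+47, 8+43, 10+24, …, 28+4, 48+0) = 51
r[10] = max(4+51, 8+47, 10+43, …, 48+4, 31+0) = 55
r[11] = max(4+55, 8+51, 10+47, …, 31+4, 65+0) = 65
r[12] = max(4+65, 8+55, 10+51, …, 65+4, 31+0) = 69
Maximum revenue is $69.
Now minimize piece count subject to staying optimal: for each k, pieces[k] = 1 + min over i with p[i]+r[k−i]=r[k] of pieces[k−i].
pieces[9] = 2
pieces[10] = 3
pieces[11] = 1
pieces[12] = 2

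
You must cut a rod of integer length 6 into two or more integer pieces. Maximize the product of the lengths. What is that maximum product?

Let prod[k] be the best product for length k (with at least one cut). For each first piece i, the rest contributes max(k−i, prod[k−i]).
prod[2] = 1*max(1,0) = 1*1 = 1
prod[3] = max(1*2, 2*1) = 2
prod[4] = max(1*3, 2*2, 3*1) = 4
prod[5] = max(1*4, 2*3, 3*2, 4*1) = 6
prod[6] = max(1*6, 2*4, 3*3, 4*2, 5*1) = 9
One optimal split: 3 + 3; product 3*3 = 9.

9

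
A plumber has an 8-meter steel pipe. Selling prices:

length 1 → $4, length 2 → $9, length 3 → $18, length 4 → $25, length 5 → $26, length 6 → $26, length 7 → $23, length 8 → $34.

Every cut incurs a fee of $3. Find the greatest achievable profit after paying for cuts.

Let r[k] be the best obtainable value from length k. For each k, try every first piece i and keep the best of price[i] + r[k−i] minus the 3 cut fee when i<k.
r[1] = 4
r[2] = max(4+4-3, 9+0) = 9
r[3] = max(4+9-3, 9+4-3, 18+0) = 18
r[4] = max(4+18-3, 9+9-3, 18+4-3, 25+0) = 25
r[5] = max(4+25-3, 9+18-3, 18+9-3, 25+4-3, 26+0) = 26
r[6] = max(4+26-3, 9+25-3, 18+18-3, 25+9-3, 26+4-3, 26+0) = 33
r[7] = max(4+33-3, 9+26-3, 18+25-3, …, 26+4-3, 23+0) = 40
r[8] = max(4+40-3, 9+33-3, 18+26-3, …, 23+4-3, 34+0) = 47
One optimal plan: pieces 4 + 4 (1 cut) → $50 − $3 = $47.

47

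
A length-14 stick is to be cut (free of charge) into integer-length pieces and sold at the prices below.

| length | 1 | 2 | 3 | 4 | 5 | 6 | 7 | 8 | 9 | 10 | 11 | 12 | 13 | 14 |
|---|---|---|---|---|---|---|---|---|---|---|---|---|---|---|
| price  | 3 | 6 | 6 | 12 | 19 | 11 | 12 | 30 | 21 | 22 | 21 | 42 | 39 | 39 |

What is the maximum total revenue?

52

Let v[k] be the best obtainable value from length k. For each k, try every first piece i and keep the best of price[i] + v[k−i].
v[1] = 3
v[2] = 6  (first piece 1, then v[1]=3)
v[3] = 9  (first piece 1, then v[2]=6)
v[4] = 12  (first piece 1, then v[3]=9)
v[5] = 19
v[6] = 22  (first piece 1, then v[5]=19)
v[7] = 25  (first piece 1, then v[6]=22)
v[8] = 30
v[9] = 33  (first piece 1, then v[8]=30)
v[10] = 38  (first piece 5, then v[5]=19)
v[11] = 41  (first piece 1, then v[10]=38)
v[12] = 44  (first piece 1, then v[11]=41)
v[13] = 49  (first piece 5, then v[8]=30)
v[14] = 52  (first piece 1, then v[13]=49)
One optimal cutting: 8 + 5 + 1 → 30 + 19 + 3 = 52.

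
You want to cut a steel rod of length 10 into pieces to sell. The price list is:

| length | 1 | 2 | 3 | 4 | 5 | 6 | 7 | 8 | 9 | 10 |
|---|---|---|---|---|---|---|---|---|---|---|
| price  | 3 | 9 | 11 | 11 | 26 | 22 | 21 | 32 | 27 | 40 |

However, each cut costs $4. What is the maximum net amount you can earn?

Consider every possible first cut. r[k] is the best of p[i]+r[k−i] over all sellable i≤k, charging 4 whenever i<k.
r[1] = 3
r[2] = 9
r[3] = 11
r[4] = 14  (first piece 2, then r[2]=9)
r[5] = 26
r[6] = 25  (first piece 1, then r[5]=26)
r[7] = 31  (first piece 2, then r[5]=26)
r[8] = 33  (first piece 3, then r[5]=26)
r[9] = 36  (first piece 2, then r[7]=31)
r[10] = 48  (first piece 5, then r[5]=26)
One optimal plan: pieces 5 + 5 (1 cut) → $52 − $4 = $48.

48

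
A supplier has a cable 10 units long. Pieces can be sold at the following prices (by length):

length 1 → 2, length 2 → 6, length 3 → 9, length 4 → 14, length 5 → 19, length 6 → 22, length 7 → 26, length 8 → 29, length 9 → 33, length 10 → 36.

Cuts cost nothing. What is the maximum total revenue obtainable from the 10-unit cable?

Build R[k] bottom-up: R[k] = max over allowed piece i of (p[i] + R[k−i]).
R[1] = 2
R[2] = max(2+2, 6+0) = 6
R[3] = max(2+6, 6+2, 9+0) = 9
R[4] = max(2+9, 6+6, 9+2, 14+0) = 14
R[5] = max(2+14, 6+9, 9+6, 14+2, 19+0) = 19
R[6] = max(2+19, 6+14, 9+9, 14+6, 19+2, 22+0) = 22
R[7] = max(2+22, 6+19, 9+14, …, 22+2, 26+0) = 26
R[8] = max(2+26, 6+22, 9+19, …, 26+2, 29+0) = 29
R[9] = max(2+29, 6+26, 9+22, …, 29+2, 33+0) = 33
R[10] = max(2+33, 6+29, 9+26, …, 33+2, 36+0) = 38
One optimal cutting: 5 + 5 → 19 + 19 = 38.

38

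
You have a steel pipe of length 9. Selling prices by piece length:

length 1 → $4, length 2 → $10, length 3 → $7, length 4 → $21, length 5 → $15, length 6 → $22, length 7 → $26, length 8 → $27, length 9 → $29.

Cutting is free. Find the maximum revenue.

Build best[k] bottom-up: best[k] = max over allowed piece i of (p[i] + best[k−i]).
best[1] = 4
best[2] = max(4+4, 10+0) = 10
best[3] = max(4+10, 10+4, 7+0) = 14
best[4] = max(4+14, 10+10, 7+4, 21+0) = 21
best[5] = max(4+21, 10+14, 7+10, 21+4, 15+0) = 25
best[6] = max(4+25, 10+21, 7+14, 21+10, 15+4, 22+0) = 31
best[7] = max(4+31, 10+25, 7+21, …, 22+4, 26+0) = 35
best[8] = max(4+35, 10+31, 7+25, …, 26+4, 27+0) = 42
best[9] = max(4+42, 10+35, 7+31, …, 27+4, 29+0) = 46
One optimal cutting: 4 + 4 + 1 → $21 + $21 + $4 = $46.

46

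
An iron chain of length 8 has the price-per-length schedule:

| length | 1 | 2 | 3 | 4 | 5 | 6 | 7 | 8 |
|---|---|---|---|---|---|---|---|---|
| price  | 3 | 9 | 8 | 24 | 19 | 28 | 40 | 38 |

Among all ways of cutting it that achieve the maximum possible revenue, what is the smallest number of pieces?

2

Let r[k] be the best obtainable value from length k. For each k, try every first piece i and keep the best of price[i] + r[k−i].
r[1] = 3
r[2] = max(3+3, 9+0) = 9
r[3] = max(3+9, 9+3, 8+0) = 12
r[4] = max(3+12, 9+9, 8+3, 24+0) = 24
r[5] = max(3+24, 9+12, 8+9, 24+3, 19+0) = 27
r[6] = max(3+27, 9+24, 8+12, 24+9, 19+3, 28+0) = 33
r[7] = max(3+33, 9+27, 8+24, …, 28+3, 40+0) = 40
r[8] = max(3+40, 9+33, 8+27, …, 40+3, 38+0) = 48
Maximum revenue is $48.
Now minimize piece count subject to staying optimal: for each k, pieces[k] = 1 + min over i with p[i]+r[k−i]=r[k] of pieces[k−i].
pieces[5] = 2
pieces[6] = 2
pieces[7] = 1
pieces[8] = 2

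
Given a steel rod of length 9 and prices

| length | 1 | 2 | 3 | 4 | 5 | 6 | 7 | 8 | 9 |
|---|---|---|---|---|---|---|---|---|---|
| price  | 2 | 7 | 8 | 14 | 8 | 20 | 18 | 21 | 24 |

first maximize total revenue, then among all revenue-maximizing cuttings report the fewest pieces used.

Consider every possible first cut. r[k] is the best of p[i]+r[k−i] over all sellable i≤k.
r[1] = 2
r[2] = max(2+2, 7+0) = 7
r[3] = max(2+7, 7+2, 8+0) = 9
r[4] = max(2+9, 7+7, 8+2, 14+0) = 14
r[5] = max(2+14, 7+9, 8+7, 14+2, 8+0) = 16
r[6] = max(2+16, 7+14, 8+9, 14+7, 8+2, 20+0) = 21
r[7] = max(2+21, 7+16, 8+14, …, 20+2, 18+0) = 23
r[8] = max(2+23, 7+21, 8+16, …, 18+2, 21+0) = 28
r[9] = max(2+28, 7+23, 8+21, …, 21+2, 24+0) = 30
Maximum revenue is $30.
Now minimize piece count subject to staying optimal: for each k, pieces[k] = 1 + min over i with p[i]+r[k−i]=r[k] of pieces[k−i].
pieces[6] = 2
pieces[7] = 3
pieces[8] = 2
pieces[9] = 3

3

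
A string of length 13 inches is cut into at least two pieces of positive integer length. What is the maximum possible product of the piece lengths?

108

Fill g[k] for k=2..13: at each k try every first piece i and multiply by the better of (k−i) uncut or g[k−i].
g[2] = 1×max(1,0) = 1×1 = 1
g[3] = 1×max(2,1) = 1×2 = 2
g[4] = 2×max(2,1) = 2×2 = 4
g[5] = 2×max(3,2) = 2×3 = 6
g[6] = 3×max(3,2) = 3×3 = 9
g[7] = 2×max(5,6) = 2×6 = 12
g[8] = 2×max(6,9) = 2×9 = 18
g[9] = 3×max(6,9) = 3×9 = 27
g[10] = 2×max(8,18) = 2×18 = 36
g[11] = 2×max(9,27) = 2×27 = 54
g[12] = 3×max(9,27) = 3×27 = 81
g[13] = 2×max(11,54) = 2×54 = 108
One optimal split: 3 + 3 + 3 + 2 + 2; product 3×3×3×2×2 = 108.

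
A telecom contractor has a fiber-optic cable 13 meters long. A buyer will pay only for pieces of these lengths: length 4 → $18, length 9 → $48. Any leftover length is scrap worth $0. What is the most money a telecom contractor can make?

Consider every possible first cut. r[k] is the best of p[i]+r[k−i] over all sellable i≤k.
r[1] = 0
r[2] = 0
r[3] = 0
r[4] = 18
r[5] = 18
r[6] = 18
r[7] = 18
r[8] = 36  (first piece 4, then r[4]=18)
r[9] = 48
r[10] = 48
r[11] = 48
r[12] = 54  (first piece 4, then r[8]=36)
r[13] = 66  (first piece 4, then r[9]=48)
One optimal cutting: 9 + 4 → $66.

66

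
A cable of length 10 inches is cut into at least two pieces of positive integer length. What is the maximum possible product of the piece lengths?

36

Let g[k] be the best product for length k (with at least one cut). For each first piece i, the rest contributes max(k−i, g[k−i]).
Small cases: g[2]=1.
g[3] = 1×max(2,1) = 1×2 = 2
g[4] = 2×max(2,1) = 2×2 = 4
g[5] = 2×max(3,2) = 2×3 = 6
g[6] = 3×max(3,2) = 3×3 = 9
g[7] = 2×max(5,6) = 2×6 = 12
g[8] = 2×max(6,9) = 2×9 = 18
g[9] = 3×max(6,9) = 3×9 = 27
g[10] = 2×max(8,18) = 2×18 = 36
One optimal split: 3 + 3 + 2 + 2; product 3×3×2×2 = 36.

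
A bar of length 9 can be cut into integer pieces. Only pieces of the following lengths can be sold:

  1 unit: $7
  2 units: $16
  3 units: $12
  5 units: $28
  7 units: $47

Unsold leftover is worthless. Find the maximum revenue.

Let best[k] be the best obtainable value from length k. For each k, try every first piece i and keep the best of price[i] + best[k−i].
best[1] = 7
best[2] = max(7+7, 16+0) = 16
best[3] = max(7+16, 16+7, 12+0) = 23
best[4] = max(7+23, 16+16, 12+7) = 32
best[5] = max(7+32, 16+23, 12+16, 28+0) = 39
best[6] = max(7+39, 16+32, 12+23, 28+7) = 48
best[7] = max(7+48, 16+39, 12+32, 28+16, 47+0) = 55
best[8] = max(7+55, 16+48, 12+39, 28+23, 47+7) = 64
best[9] = max(7+64, 16+55, 12+48, 28+32, 47+16) = 71
One optimal cutting: 2 + 2 + 2 + 2 + 1 → $71.

71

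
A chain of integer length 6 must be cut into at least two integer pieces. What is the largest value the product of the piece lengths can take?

Let g[k] be the best product for length k (with at least one cut). For each first piece i, the rest contributes max(k−i, g[k−i]).
g[2] = 1·max(1,0) = 1·1 = 1
g[3] = max(1·2, 2·1) = 2
g[4] = max(1·3, 2·2, 3·1) = 4
g[5] = max(1·4, 2·3, 3·2, 4·1) = 6
g[6] = max(1·6, 2·4, 3·3, 4·2, 5·1) = 9
One optimal split: 3 + 3; product 3·3 = 9.

9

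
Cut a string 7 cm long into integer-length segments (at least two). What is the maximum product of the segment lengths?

Define m[k] = max over 1≤i<k of i · max(k−i, m[k−i]); the inner max lets the remainder stay uncut if that's better.
m[2] = 1×max(1,0) = 1×1 = 1
m[3] = 1×max(2,1) = 1×2 = 2
m[4] = 2×max(2,1) = 2×2 = 4
m[5] = 2×max(3,2) = 2×3 = 6
m[6] = 3×max(3,2) = 3×3 = 9
m[7] = 2×max(5,6) = 2×6 = 12
One optimal split: 3 + 2 + 2; product 3×2×2 = 12.

12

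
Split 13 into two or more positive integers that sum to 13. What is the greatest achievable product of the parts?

Fill f[k] for k=2..13: at each k try every first piece i and multiply by the better of (k−i) uncut or f[k−i].
f[2] = 1·max(1,0) = 1·1 = 1
f[3] = max(1·2, 2·1) = 2
f[4] = max(1·3, 2·2, 3·1) = 4
f[5] = max(1·4, 2·3, 3·2, 4·1) = 6
f[6] = max(1·6, 2·4, 3·3, 4·2, 5·1) = 9
f[7] = max(1·9, 2·6, 3·4, 4·3, 5·2, 6·1) = 12
f[8] = max(1·12, 2·9, 3·6, …, 6·2, 7·1) = 18
f[9] = max(1·18, 2·12, 3·9, …, 7·2, 8·1) = 27
f[10] = max(1·27, 2·18, 3·12, …, 8·2, 9·1) = 36
f[11] = max(1·36, 2·27, 3·18, …, 9·2, 10·1) = 54
f[12] = max(1·54, 2·36, 3·27, …, 10·2, 11·1) = 81
f[13] = max(1·81, 2·54, 3·36, …, 11·2, 12·1) = 108
One optimal split: 3 + 3 + 3 + 2 + 2; product 3·3·3·2·2 = 108.

108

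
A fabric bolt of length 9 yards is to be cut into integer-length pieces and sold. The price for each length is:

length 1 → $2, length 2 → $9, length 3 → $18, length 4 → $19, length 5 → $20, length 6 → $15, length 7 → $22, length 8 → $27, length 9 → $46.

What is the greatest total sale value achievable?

Consider every possible first cut. v[k] is the best of p[i]+v[k−i] over all sellable i≤k.
v[1] = 2
v[2] = max(2+2, 9+0) = 9
v[3] = max(2+9, 9+2, 18+0) = 18
v[4] = max(2+18, 9+9, 18+2, 19+0) = 20
v[5] = max(2+20, 9+18, 18+9, 19+2, 20+0) = 27
v[6] = max(2+27, 9+20, 18+18, 19+9, 20+2, 15+0) = 36
v[7] = max(2+36, 9+27, 18+20, …, 15+2, 22+0) = 38
v[8] = max(2+38, 9+36, 18+27, …, 22+2, 27+0) = 45
v[9] = max(2+45, 9+38, 18+36, …, 27+2, 46+0) = 54
One optimal cutting: 3 + 3 + 3 → $18 + $18 + $18 = $54.

54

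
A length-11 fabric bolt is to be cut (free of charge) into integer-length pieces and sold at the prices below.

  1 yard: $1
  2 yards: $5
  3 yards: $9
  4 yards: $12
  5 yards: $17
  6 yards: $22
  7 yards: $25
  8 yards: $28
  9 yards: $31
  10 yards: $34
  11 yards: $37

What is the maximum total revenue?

Build best[k] bottom-up: best[k] = max over allowed piece i of (p[i] + best[k−i]).
best[1] = 1
best[2] = max(1+1, 5+0) = 5
best[3] = max(1+5, 5+1, 9+0) = 9
best[4] = max(1+9, 5+5, 9+1, 12+0) = 12
best[5] = max(1+12, 5+9, 9+5, 12+1, 17+0) = 17
best[6] = max(1+17, 5+12, 9+9, 12+5, 17+1, 22+0) = 22
best[7] = max(1+22, 5+17, 9+12, …, 22+1, 25+0) = 25
best[8] = max(1+25, 5+22, 9+17, …, 25+1, 28+0) = 28
best[9] = max(1+28, 5+25, 9+22, …, 28+1, 31+0) = 31
best[10] = max(1+31, 5+28, 9+25, …, 31+1, 34+0) = 34
best[11] = max(1+34, 5+31, 9+28, …, 34+1, 37+0) = 39
One optimal cutting: 6 + 5 → $22 + $17 = $39.

39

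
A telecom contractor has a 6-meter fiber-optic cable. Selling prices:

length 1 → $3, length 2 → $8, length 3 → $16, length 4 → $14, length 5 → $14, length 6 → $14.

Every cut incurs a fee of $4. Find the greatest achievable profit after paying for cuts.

28

Consider every possible first cut. v[k] is the best of p[i]+v[k−i] over all sellable i≤k, charging 4 whenever i<k.
v[1] = 3
v[2] = 8
v[3] = 16
v[4] = 15  (first piece 1, then v[3]=16)
v[5] = 20  (first piece 2, then v[3]=16)
v[6] = 28  (first piece 3, then v[3]=16)
One optimal plan: pieces 3 + 3 (1 cut) → $32 − $4 = $28.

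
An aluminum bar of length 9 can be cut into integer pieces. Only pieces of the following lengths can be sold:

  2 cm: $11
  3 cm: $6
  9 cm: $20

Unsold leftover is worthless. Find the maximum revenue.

44

Build r[k] bottom-up: r[k] = max over allowed piece i of (p[i] + r[k−i]).
r[1] = 0
r[2] = 11
r[3] = max(11+0, 6+0) = 11
r[4] = max(11+11, 6+0) = 22
r[5] = max(11+11, 6+11) = 22
r[6] = max(11+22, 6+11) = 33
r[7] = max(11+22, 6+22) = 33
r[8] = max(11+33, 6+22) = 44
r[9] = max(11+33, 6+33, 20+0) = 44
One optimal cutting: pieces 2 + 2 + 2 + 2 with 1 cm of scrap → $44.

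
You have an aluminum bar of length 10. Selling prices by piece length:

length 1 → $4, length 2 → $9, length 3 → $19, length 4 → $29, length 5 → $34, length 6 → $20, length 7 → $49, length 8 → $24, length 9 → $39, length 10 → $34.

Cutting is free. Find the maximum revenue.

68

Let r[k] be the best obtainable value from length k. For each k, try every first piece i and keep the best of price[i] + r[k−i].
r[1] = 4
r[2] = max(4+4, 9+0) = 9
r[3] = max(4+9, 9+4, 19+0) = 19
r[4] = max(4+19, 9+9, 19+4, 29+0) = 29
r[5] = max(4+29, 9+19, 19+9, 29+4, 34+0) = 34
r[6] = max(4+34, 9+29, 19+19, 29+9, 34+4, 20+0) = 38
r[7] = max(4+38, 9+34, 19+29, …, 20+4, 49+0) = 49
r[8] = max(4+49, 9+38, 19+34, …, 49+4, 24+0) = 58
r[9] = max(4+58, 9+49, 19+38, …, 24+4, 39+0) = 63
r[10] = max(4+63, 9+58, 19+49, …, 39+4, 34+0) = 68
One optimal cutting: 7 + 3 → $49 + $19 = $68.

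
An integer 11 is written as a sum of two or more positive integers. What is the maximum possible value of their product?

Fill g[k] for k=2..11: at each k try every first piece i and multiply by the better of (k−i) uncut or g[k−i].
g[2] = 1×max(1,0) = 1×1 = 1
g[3] = 1×max(2,1) = 1×2 = 2
g[4] = 2×max(2,1) = 2×2 = 4
g[5] = 2×max(3,2) = 2×3 = 6
g[6] = 3×max(3,2) = 3×3 = 9
g[7] = 2×max(5,6) = 2×6 = 12
g[8] = 2×max(6,9) = 2×9 = 18
g[9] = 3×max(6,9) = 3×9 = 27
g[10] = 2×max(8,18) = 2×18 = 36
g[11] = 2×max(9,27) = 2×27 = 54
One optimal split: 3 + 3 + 3 + 2; product 3×3×3×2 = 54.

54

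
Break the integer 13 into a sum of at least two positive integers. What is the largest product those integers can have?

Fill P[k] for k=2..13: at each k try every first piece i and multiply by the better of (k−i) uncut or P[k−i].
P[2] = 1·max(1,0) = 1·1 = 1
P[3] = 1·max(2,1) = 1·2 = 2
P[4] = 2·max(2,1) = 2·2 = 4
P[5] = 2·max(3,2) = 2·3 = 6
P[6] = 3·max(3,2) = 3·3 = 9
P[7] = 2·max(5,6) = 2·6 = 12
P[8] = 2·max(6,9) = 2·9 = 18
P[9] = 3·max(6,9) = 3·9 = 27
P[10] = 2·max(8,18) = 2·18 = 36
P[11] = 2·max(9,27) = 2·27 = 54
P[12] = 3·max(9,27) = 3·27 = 81
P[13] = 2·max(11,54) = 2·54 = 108
One optimal split: 3 + 3 + 3 + 2 + 2; product 3·3·3·2·2 = 108.

108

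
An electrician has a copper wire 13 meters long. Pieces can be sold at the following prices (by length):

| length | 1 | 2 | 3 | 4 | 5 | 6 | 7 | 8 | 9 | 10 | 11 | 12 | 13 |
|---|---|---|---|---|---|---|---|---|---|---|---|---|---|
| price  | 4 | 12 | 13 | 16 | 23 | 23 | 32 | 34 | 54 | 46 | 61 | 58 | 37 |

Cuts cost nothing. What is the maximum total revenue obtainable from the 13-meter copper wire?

Build R[k] bottom-up: R[k] = max over allowed piece i of (p[i] + R[k−i]).
R[1] = 4
R[2] = max(4+4, 12+0) = 12
R[3] = max(4+12, 12+4, 13+0) = 16
R[4] = max(4+16, 12+12, 13+4, 16+0) = 24
R[5] = max(4+24, 12+16, 13+12, 16+4, 23+0) = 28
R[6] = max(4+28, 12+24, 13+16, 16+12, 23+4, 23+0) = 36
R[7] = max(4+36, 12+28, 13+24, …, 23+4, 32+0) = 40
R[8] = max(4+40, 12+36, 13+28, …, 32+4, 34+0) = 48
R[9] = max(4+48, 12+40, 13+36, …, 34+4, 54+0) = 54
R[10] = max(4+54, 12+48, 13+40, …, 54+4, 46+0) = 60
R[11] = max(4+60, 12+54, 13+48, …, 46+4, 61+0) = 66
R[12] = max(4+66, 12+60, 13+54, …, 61+4, 58+0) = 72
R[13] = max(4+72, 12+66, 13+60, …, 58+4, 37+0) = 78
One optimal cutting: 9 + 2 + 2 → €54 + €12 + €12 = €78.

78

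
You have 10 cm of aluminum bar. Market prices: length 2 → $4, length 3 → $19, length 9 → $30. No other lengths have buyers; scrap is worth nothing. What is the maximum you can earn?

57

Build r[k] bottom-up: r[k] = max over allowed piece i of (p[i] + r[k−i]).
r[1] = 0
r[2] = 4
r[3] = max(4+0, 19+0) = 19
r[4] = max(4+4, 19+0) = 19
r[5] = max(4+19, 19+4) = 23
r[6] = max(4+19, 19+19) = 38
r[7] = max(4+23, 19+19) = 38
r[8] = max(4+38, 19+23) = 42
r[9] = max(4+38, 19+38, 30+0) = 57
r[10] = max(4+42, 19+38, 30+0) = 57
One optimal cutting: pieces 3 + 3 + 3 with 1 cm of scrap → $57.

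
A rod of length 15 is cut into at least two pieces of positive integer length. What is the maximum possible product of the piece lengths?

243

Fill P[k] for k=2..15: at each k try every first piece i and multiply by the better of (k−i) uncut or P[k−i].
Small cases: P[2]=1, P[3]=2, P[4]=4, P[5]=6, P[6]=9, P[7]=12, P[8]=18, P[9]=27, P[10]=36.
P[11] = 2·max(9,27) = 2·27 = 54
P[12] = 3·max(9,27) = 3·27 = 81
P[13] = 2·max(11,54) = 2·54 = 108
P[14] = 2·max(12,81) = 2·81 = 162
P[15] = 3·max(12,81) = 3·81 = 243
One optimal split: 3 + 3 + 3 + 3 + 3; product 3·3·3·3·3 = 243.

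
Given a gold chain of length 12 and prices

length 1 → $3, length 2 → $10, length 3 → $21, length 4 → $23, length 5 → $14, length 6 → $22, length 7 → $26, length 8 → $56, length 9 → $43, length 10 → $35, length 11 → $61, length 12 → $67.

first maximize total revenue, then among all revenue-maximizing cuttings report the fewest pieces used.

4

Build r[k] bottom-up: r[k] = max over allowed piece i of (p[i] + r[k−i]).
r[1] = 3
r[2] = 10
r[3] = 21
r[4] = 24  (first piece 1, then r[3]=21)
r[5] = 31  (first piece 2, then r[3]=21)
r[6] = 42  (first piece 3, then r[3]=21)
r[7] = 45  (first piece 1, then r[6]=42)
r[8] = 56
r[9] = 63  (first piece 3, then r[6]=42)
r[10] = 66  (first piece 1, then r[9]=63)
r[11] = 77  (first piece 3, then r[8]=56)
r[12] = 84  (first piece 3, then r[9]=63)
Maximum revenue is $84.
Now minimize piece count subject to staying optimal: for each k, pieces[k] = 1 + min over i with p[i]+r[k−i]=r[k] of pieces[k−i].
pieces[9] = 3
pieces[10] = 2
pieces[11] = 2
pieces[12] = 4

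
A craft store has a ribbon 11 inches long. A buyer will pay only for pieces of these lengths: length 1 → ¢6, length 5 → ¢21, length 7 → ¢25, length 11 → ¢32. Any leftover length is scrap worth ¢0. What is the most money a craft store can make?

66

Build best[k] bottom-up: best[k] = max over allowed piece i of (p[i] + best[k−i]).
best[1] = 6
best[2] = 12  (first piece 1, then best[1]=6)
best[3] = 18  (first piece 1, then best[2]=12)
best[4] = 24  (first piece 1, then best[3]=18)
best[5] = max(6+24, 21+0) = 30
best[6] = max(6+30, 21+6) = 36
best[7] = max(6+36, 21+12, 25+0) = 42
best[8] = max(6+42, 21+18, 25+6) = 48
best[9] = max(6+48, 21+24, 25+12) = 54
best[10] = max(6+54, 21+30, 25+18) = 60
best[11] = max(6+60, 21+36, 25+24, 32+0) = 66
One optimal cutting: 1 + 1 + 1 + 1 + 1 + 1 + 1 + 1 + 1 + 1 + 1 → ¢66.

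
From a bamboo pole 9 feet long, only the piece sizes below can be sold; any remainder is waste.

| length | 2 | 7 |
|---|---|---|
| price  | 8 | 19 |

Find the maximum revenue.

32

Consider every possible first cut. r[k] is the best of p[i]+r[k−i] over all sellable i≤k.
r[1] = 0
r[2] = 8
r[3] = 8
r[4] = 16  (first piece 2, then r[2]=8)
r[5] = 16
r[6] = 24  (first piece 2, then r[4]=16)
r[7] = max(8+16, 19+0) = 24
r[8] = max(8+24, 19+0) = 32
r[9] = max(8+24, 19+8) = 32
One optimal cutting: pieces 2 + 2 + 2 + 2 with 1 foot of scrap → $32.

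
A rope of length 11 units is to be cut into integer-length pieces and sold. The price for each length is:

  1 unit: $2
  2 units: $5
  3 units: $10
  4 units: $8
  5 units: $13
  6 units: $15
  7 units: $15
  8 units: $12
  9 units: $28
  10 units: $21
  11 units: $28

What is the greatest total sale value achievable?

Let R[k] be the best obtainable value from length k. For each k, try every first piece i and keep the best of price[i] + R[k−i].
R[1] = 2
R[2] = max(2+2, 5+0) = 5
R[3] = max(2+5, 5+2, 10+0) = 10
R[4] = max(2+10, 5+5, 10+2, 8+0) = 12
R[5] = max(2+12, 5+10, 10+5, 8+2, 13+0) = 15
R[6] = max(2+15, 5+12, 10+10, 8+5, 13+2, 15+0) = 20
R[7] = max(2+20, 5+15, 10+12, …, 15+2, 15+0) = 22
R[8] = max(2+22, 5+20, 10+15, …, 15+2, 12+0) = 25
R[9] = max(2+25, 5+22, 10+20, …, 12+2, 28+0) = 30
R[10] = max(2+30, 5+25, 10+22, …, 28+2, 21+0) = 32
R[11] = max(2+32, 5+30, 10+25, …, 21+2, 28+0) = 35
One optimal cutting: 3 + 3 + 3 + 2 → $10 + $10 + $10 + $5 = $35.

35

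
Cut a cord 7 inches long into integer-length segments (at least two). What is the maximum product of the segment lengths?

12

Fill g[k] for k=2..7: at each k try every first piece i and multiply by the better of (k−i) uncut or g[k−i].
g[2] = 1·max(1,0) = 1·1 = 1
g[3] = 1·max(2,1) = 1·2 = 2
g[4] = 2·max(2,1) = 2·2 = 4
g[5] = 2·max(3,2) = 2·3 = 6
g[6] = 3·max(3,2) = 3·3 = 9
g[7] = 2·max(5,6) = 2·6 = 12
One optimal split: 3 + 2 + 2; product 3·2·2 = 12.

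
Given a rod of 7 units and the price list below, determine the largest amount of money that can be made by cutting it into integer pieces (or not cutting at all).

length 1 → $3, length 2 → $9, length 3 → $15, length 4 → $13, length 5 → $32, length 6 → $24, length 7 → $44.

44

Consider every possible first cut. best[k] is the best of p[i]+best[k−i] over all sellable i≤k.
best[1] = 3
best[2] = max(3+3, 9+0) = 9
best[3] = max(3+9, 9+3, 15+0) = 15
best[4] = max(3+15, 9+9, 15+3, 13+0) = 18
best[5] = max(3+18, 9+15, 15+9, 13+3, 32+0) = 32
best[6] = max(3+32, 9+18, 15+15, 13+9, 32+3, 24+0) = 35
best[7] = max(3+35, 9+32, 15+18, …, 24+3, 44+0) = 44
Best is to sell the whole 7-unit piece uncut for $44.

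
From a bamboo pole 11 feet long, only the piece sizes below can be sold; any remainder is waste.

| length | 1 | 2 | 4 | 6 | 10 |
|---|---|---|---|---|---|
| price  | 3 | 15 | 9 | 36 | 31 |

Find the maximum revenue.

Build best[k] bottom-up: best[k] = max over allowed piece i of (p[i] + best[k−i]).
best[1] = 3
best[2] = max(3+3, 15+0) = 15
best[3] = max(3+15, 15+3) = 18
best[4] = max(3+18, 15+15, 9+0) = 30
best[5] = max(3+30, 15+18, 9+3) = 33
best[6] = max(3+33, 15+30, 9+15, 36+0) = 45
best[7] = max(3+45, 15+33, 9+18, 36+3) = 48
best[8] = max(3+48, 15+45, 9+30, 36+15) = 60
best[9] = max(3+60, 15+48, 9+33, 36+18) = 63
best[10] = max(3+63, 15+60, 9+45, 36+30, 31+0) = 75
best[11] = max(3+75, 15+63, 9+48, 36+33, 31+3) = 78
One optimal cutting: 2 + 2 + 2 + 2 + 2 + 1 → $78.

78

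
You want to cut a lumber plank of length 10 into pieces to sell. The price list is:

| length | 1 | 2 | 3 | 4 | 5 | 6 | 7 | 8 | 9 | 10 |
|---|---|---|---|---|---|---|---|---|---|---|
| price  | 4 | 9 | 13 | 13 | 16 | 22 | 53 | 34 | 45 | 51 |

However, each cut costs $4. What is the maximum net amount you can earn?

62

Consider every possible first cut. net[k] is the best of p[i]+net[k−i] over all sellable i≤k, charging 4 whenever i<k.
net[1] = 4
net[2] = 9
net[3] = 13
net[4] = 14  (first piece 2, then net[2]=9)
net[5] = 18  (first piece 2, then net[3]=13)
net[6] = 22  (first piece 3, then net[3]=13)
net[7] = 53
net[8] = 53  (first piece 1, then net[7]=53)
net[9] = 58  (first piece 2, then net[7]=53)
net[10] = 62  (first piece 3, then net[7]=53)
One optimal plan: pieces 7 + 3 (1 cut) → $66 − $4 = $62.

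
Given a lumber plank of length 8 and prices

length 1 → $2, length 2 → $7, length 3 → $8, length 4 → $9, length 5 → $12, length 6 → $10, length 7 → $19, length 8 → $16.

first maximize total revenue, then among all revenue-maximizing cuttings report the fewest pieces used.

4

Let r[k] be the best obtainable value from length k. For each k, try every first piece i and keep the best of price[i] + r[k−i].
r[1] = 2
r[2] = 7
r[3] = 9  (first piece 1, then r[2]=7)
r[4] = 14  (first piece 2, then r[2]=7)
r[5] = 16  (first piece 1, then r[4]=14)
r[6] = 21  (first piece 2, then r[4]=14)
r[7] = 23  (first piece 1, then r[6]=21)
r[8] = 28  (first piece 2, then r[6]=21)
Maximum revenue is $28.
Now minimize piece count subject to staying optimal: for each k, pieces[k] = 1 + min over i with p[i]+r[k−i]=r[k] of pieces[k−i].
pieces[5] = 3
pieces[6] = 3
pieces[7] = 4
pieces[8] = 4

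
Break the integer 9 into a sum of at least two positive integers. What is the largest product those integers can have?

Fill m[k] for k=2..9: at each k try every first piece i and multiply by the better of (k−i) uncut or m[k−i].
m[2] = 1·max(1,0) = 1·1 = 1
m[3] = max(1·2, 2·1) = 2
m[4] = max(1·3, 2·2, 3·1) = 4
m[5] = max(1·4, 2·3, 3·2, 4·1) = 6
m[6] = max(1·6, 2·4, 3·3, 4·2, 5·1) = 9
m[7] = max(1·9, 2·6, 3·4, 4·3, 5·2, 6·1) = 12
m[8] = max(1·12, 2·9, 3·6, …, 6·2, 7·1) = 18
m[9] = max(1·18, 2·12, 3·9, …, 7·2, 8·1) = 27
One optimal split: 3 + 3 + 3; product 3·3·3 = 27.

27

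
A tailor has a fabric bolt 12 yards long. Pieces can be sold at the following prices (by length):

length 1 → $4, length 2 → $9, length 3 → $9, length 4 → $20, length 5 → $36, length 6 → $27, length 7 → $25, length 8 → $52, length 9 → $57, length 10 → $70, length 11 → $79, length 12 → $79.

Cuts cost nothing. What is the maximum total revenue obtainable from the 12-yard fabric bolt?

Build r[k] bottom-up: r[k] = max over allowed piece i of (p[i] + r[k−i]).
r[1] = 4
r[2] = max(4+4, 9+0) = 9
r[3] = max(4+9, 9+4, 9+0) = 13
r[4] = max(4+13, 9+9, 9+4, 20+0) = 20
r[5] = max(4+20, 9+13, 9+9, 20+4, 36+0) = 36
r[6] = max(4+36, 9+20, 9+13, 20+9, 36+4, 27+0) = 40
r[7] = max(4+40, 9+36, 9+20, …, 27+4, 25+0) = 45
r[8] = max(4+45, 9+40, 9+36, …, 25+4, 52+0) = 52
r[9] = max(4+52, 9+45, 9+40, …, 52+4, 57+0) = 57
r[10] = max(4+57, 9+52, 9+45, …, 57+4, 70+0) = 72
r[11] = max(4+72, 9+57, 9+52, …, 70+4, 79+0) = 79
r[12] = max(4+79, 9+72, 9+57, …, 79+4, 79+0) = 83
One optimal cutting: 11 + 1 → $79 + $4 = $83.

83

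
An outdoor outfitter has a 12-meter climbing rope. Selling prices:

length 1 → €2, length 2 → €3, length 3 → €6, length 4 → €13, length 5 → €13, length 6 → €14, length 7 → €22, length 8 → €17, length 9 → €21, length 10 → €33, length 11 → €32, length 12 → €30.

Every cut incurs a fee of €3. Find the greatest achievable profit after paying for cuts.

Build net[k] bottom-up: net[k] = max over allowed piece i of (p[i] + net[k−i]) − 3 per cut.
net[1] = 2
net[2] = 3
net[3] = 6
net[4] = 13
net[5] = 13
net[6] = 14
net[7] = 22
net[8] = 23  (first piece 4, then net[4]=13)
net[9] = 23  (first piece 4, then net[5]=13)
net[10] = 33
net[11] = 32  (first piece 1, then net[10]=33)
net[12] = 33  (first piece 2, then net[10]=33)
One optimal plan: pieces 10 + 2 (1 cut) → €36 − €3 = €33.

33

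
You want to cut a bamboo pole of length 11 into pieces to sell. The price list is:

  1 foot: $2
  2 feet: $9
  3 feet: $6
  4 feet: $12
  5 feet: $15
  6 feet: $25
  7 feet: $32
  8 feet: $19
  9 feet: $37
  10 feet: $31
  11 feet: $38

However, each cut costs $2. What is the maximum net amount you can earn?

Consider every possible first cut. net[k] is the best of p[i]+net[k−i] over all sellable i≤k, charging 2 whenever i<k.
net[1] = 2
net[2] = 9
net[3] = 9  (first piece 1, then net[2]=9)
net[4] = 16  (first piece 2, then net[2]=9)
net[5] = 16  (first piece 1, then net[4]=16)
net[6] = 25
net[7] = 32
net[8] = 32  (first piece 1, then net[7]=32)
net[9] = 39  (first piece 2, then net[7]=32)
net[10] = 39  (first piece 1, then net[9]=39)
net[11] = 46  (first piece 2, then net[9]=39)
One optimal plan: pieces 7 + 2 + 2 (2 cuts) → $50 − $4 = $46.

46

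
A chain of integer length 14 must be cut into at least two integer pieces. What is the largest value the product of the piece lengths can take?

Define g[k] = max over 1≤i<k of i · max(k−i, g[k−i]); the inner max lets the remainder stay uncut if that's better.
g[2] = 1·max(1,0) = 1·1 = 1
g[3] = max(1·2, 2·1) = 2
g[4] = max(1·3, 2·2, 3·1) = 4
g[5] = max(1·4, 2·3, 3·2, 4·1) = 6
g[6] = max(1·6, 2·4, 3·3, 4·2, 5·1) = 9
g[7] = max(1·9, 2·6, 3·4, 4·3, 5·2, 6·1) = 12
g[8] = max(1·12, 2·9, 3·6, …, 6·2, 7·1) = 18
g[9] = max(1·18, 2·12, 3·9, …, 7·2, 8·1) = 27
g[10] = max(1·27, 2·18, 3·12, …, 8·2, 9·1) = 36
g[11] = max(1·36, 2·27, 3·18, …, 9·2, 10·1) = 54
g[12] = max(1·54, 2·36, 3·27, …, 10·2, 11·1) = 81
g[13] = max(1·81, 2·54, 3·36, …, 11·2, 12·1) = 108
g[14] = max(1·108, 2·81, 3·54, …, 12·2, 13·1) = 162
One optimal split: 3 + 3 + 3 + 3 + 2; product 3·3·3·3·2 = 162.

162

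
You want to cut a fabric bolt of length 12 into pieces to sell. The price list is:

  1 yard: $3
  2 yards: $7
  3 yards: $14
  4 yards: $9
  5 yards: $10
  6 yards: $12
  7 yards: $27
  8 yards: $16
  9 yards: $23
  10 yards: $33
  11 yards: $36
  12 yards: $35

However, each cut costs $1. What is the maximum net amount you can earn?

Let v[k] be the best obtainable value from length k. For each k, try every first piece i and keep the best of price[i] + v[k−i] minus the 1 cut fee when i<k.
v[1] = 3
v[2] = max(3+3-1, 7+0) = 7
v[3] = max(3+7-1, 7+3-1, 14+0) = 14
v[4] = max(3+14-1, 7+7-1, 14+3-1, 9+0) = 16
v[5] = max(3+16-1, 7+14-1, 14+7-1, 9+3-1, 10+0) = 20
v[6] = max(3+20-1, 7+16-1, 14+14-1, 9+7-1, 10+3-1, 12+0) = 27
v[7] = max(3+27-1, 7+20-1, 14+16-1, …, 12+3-1, 27+0) = 29
v[8] = max(3+29-1, 7+27-1, 14+20-1, …, 27+3-1, 16+0) = 33
v[9] = max(3+33-1, 7+29-1, 14+27-1, …, 16+3-1, 23+0) = 40
v[10] = max(3+40-1, 7+33-1, 14+29-1, …, 23+3-1, 33+0) = 42
v[11] = max(3+42-1, 7+40-1, 14+33-1, …, 33+3-1, 36+0) = 46
v[12] = max(3+46-1, 7+42-1, 14+40-1, …, 36+3-1, 35+0) = 53
One optimal plan: pieces 3 + 3 + 3 + 3 (3 cuts) → $56 − $3 = $53.

53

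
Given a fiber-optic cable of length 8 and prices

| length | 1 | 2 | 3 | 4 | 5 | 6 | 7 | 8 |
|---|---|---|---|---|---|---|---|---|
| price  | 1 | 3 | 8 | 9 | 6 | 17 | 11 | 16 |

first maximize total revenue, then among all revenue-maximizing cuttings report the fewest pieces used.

Consider every possible first cut. r[k] is the best of p[i]+r[k−i] over all sellable i≤k.
r[1] = 1
r[2] = max(1+1, 3+0) = 3
r[3] = max(1+3, 3+1, 8+0) = 8
r[4] = max(1+8, 3+3, 8+1, 9+0) = 9
r[5] = max(1+9, 3+8, 8+3, 9+1, 6+0) = 11
r[6] = max(1+11, 3+9, 8+8, 9+3, 6+1, 17+0) = 17
r[7] = max(1+17, 3+11, 8+9, …, 17+1, 11+0) = 18
r[8] = max(1+18, 3+17, 8+11, …, 11+1, 16+0) = 20
Maximum revenue is $20.
Now minimize piece count subject to staying optimal: for each k, pieces[k] = 1 + min over i with p[i]+r[k−i]=r[k] of pieces[k−i].
pieces[5] = 2
pieces[6] = 1
pieces[7] = 2
pieces[8] = 2

2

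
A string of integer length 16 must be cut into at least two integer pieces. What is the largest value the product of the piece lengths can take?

Fill f[k] for k=2..16: at each k try every first piece i and multiply by the better of (k−i) uncut or f[k−i].
Small cases: f[2]=1, f[3]=2, f[4]=4, f[5]=6, f[6]=9, f[7]=12, f[8]=18, f[9]=27.
f[10] = max(1·27, 2·18, 3·12, …, 8·2, 9·1) = 36
f[11] = max(1·36, 2·27, 3·18, …, 9·2, 10·1) = 54
f[12] = max(1·54, 2·36, 3·27, …, 10·2, 11·1) = 81
f[13] = max(1·81, 2·54, 3·36, …, 11·2, 12·1) = 108
f[14] = max(1·108, 2·81, 3·54, …, 12·2, 13·1) = 162
f[15] = max(1·162, 2·108, 3·81, …, 13·2, 14·1) = 243
f[16] = max(1·243, 2·162, 3·108, …, 14·2, 15·1) = 324
One optimal split: 3 + 3 + 3 + 3 + 2 + 2; product 3·3·3·3·2·2 = 324.

324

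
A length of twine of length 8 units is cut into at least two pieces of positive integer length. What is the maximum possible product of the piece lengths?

Define P[k] = max over 1≤i<k of i · max(k−i, P[k−i]); the inner max lets the remainder stay uncut if that's better.
P[2] = 1*max(1,0) = 1*1 = 1
P[3] = 1*max(2,1) = 1*2 = 2
P[4] = 2*max(2,1) = 2*2 = 4
P[5] = 2*max(3,2) = 2*3 = 6
P[6] = 3*max(3,2) = 3*3 = 9
P[7] = 2*max(5,6) = 2*6 = 12
P[8] = 2*max(6,9) = 2*9 = 18
One optimal split: 3 + 3 + 2; product 3*3*2 = 18.

18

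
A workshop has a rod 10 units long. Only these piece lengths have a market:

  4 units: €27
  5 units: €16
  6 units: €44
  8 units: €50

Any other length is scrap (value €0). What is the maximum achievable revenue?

Build f[k] bottom-up: f[k] = max over allowed piece i of (p[i] + f[k−i]).
f[1] = 0
f[2] = 0
f[3] = 0
f[4] = 27
f[5] = 27
f[6] = 44
f[7] = 44
f[8] = 54  (first piece 4, then f[4]=27)
f[9] = 54
f[10] = 71  (first piece 4, then f[6]=44)
One optimal cutting: 6 + 4 → €71.

71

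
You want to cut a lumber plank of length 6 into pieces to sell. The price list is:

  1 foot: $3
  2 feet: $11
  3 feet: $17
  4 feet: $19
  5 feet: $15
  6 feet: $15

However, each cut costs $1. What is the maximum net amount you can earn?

33

Let v[k] be the best obtainable value from length k. For each k, try every first piece i and keep the best of price[i] + v[k−i] minus the 1 cut fee when i<k.
v[1] = 3
v[2] = max(3+3-1, 11+0) = 11
v[3] = max(3+11-1, 11+3-1, 17+0) = 17
v[4] = max(3+17-1, 11+11-1, 17+3-1, 19+0) = 21
v[5] = max(3+21-1, 11+17-1, 17+11-1, 19+3-1, 15+0) = 27
v[6] = max(3+27-1, 11+21-1, 17+17-1, 19+11-1, 15+3-1, 15+0) = 33
One optimal plan: pieces 3 + 3 (1 cut) → $34 − $1 = $33.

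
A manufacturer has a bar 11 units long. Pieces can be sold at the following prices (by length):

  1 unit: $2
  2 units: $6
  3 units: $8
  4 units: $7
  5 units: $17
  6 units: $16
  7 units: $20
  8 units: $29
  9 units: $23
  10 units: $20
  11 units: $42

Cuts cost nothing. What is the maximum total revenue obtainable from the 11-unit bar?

Let r[k] be the best obtainable value from length k. For each k, try every first piece i and keep the best of price[i] + r[k−i].
r[1] = 2
r[2] = max(2+2, 6+0) = 6
r[3] = max(2+6, 6+2, 8+0) = 8
r[4] = max(2+8, 6+6, 8+2, 7+0) = 12
r[5] = max(2+12, 6+8, 8+6, 7+2, 17+0) = 17
r[6] = max(2+17, 6+12, 8+8, 7+6, 17+2, 16+0) = 19
r[7] = max(2+19, 6+17, 8+12, …, 16+2, 20+0) = 23
r[8] = max(2+23, 6+19, 8+17, …, 20+2, 29+0) = 29
r[9] = max(2+29, 6+23, 8+19, …, 29+2, 23+0) = 31
r[10] = max(2+31, 6+29, 8+23, …, 23+2, 20+0) = 35
r[11] = max(2+35, 6+31, 8+29, …, 20+2, 42+0) = 42
Best is to sell the whole 11-unit piece uncut for $42.

42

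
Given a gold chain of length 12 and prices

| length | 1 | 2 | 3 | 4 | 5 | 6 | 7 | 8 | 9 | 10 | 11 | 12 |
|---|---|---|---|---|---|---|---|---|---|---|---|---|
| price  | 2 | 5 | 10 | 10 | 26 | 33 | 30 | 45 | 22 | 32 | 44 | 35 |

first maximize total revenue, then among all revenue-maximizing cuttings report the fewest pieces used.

Build r[k] bottom-up: r[k] = max over allowed piece i of (p[i] + r[k−i]).
r[1] = 2
r[2] = 5
r[3] = 10
r[4] = 12  (first piece 1, then r[3]=10)
r[5] = 26
r[6] = 33
r[7] = 35  (first piece 1, then r[6]=33)
r[8] = 45
r[9] = 47  (first piece 1, then r[8]=45)
r[10] = 52  (first piece 5, then r[5]=26)
r[11] = 59  (first piece 5, then r[6]=33)
r[12] = 66  (first piece 6, then r[6]=33)
Maximum revenue is $66.
Now minimize piece count subject to staying optimal: for each k, pieces[k] = 1 + min over i with p[i]+r[k−i]=r[k] of pieces[k−i].
pieces[9] = 2
pieces[10] = 2
pieces[11] = 2
pieces[12] = 2

2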